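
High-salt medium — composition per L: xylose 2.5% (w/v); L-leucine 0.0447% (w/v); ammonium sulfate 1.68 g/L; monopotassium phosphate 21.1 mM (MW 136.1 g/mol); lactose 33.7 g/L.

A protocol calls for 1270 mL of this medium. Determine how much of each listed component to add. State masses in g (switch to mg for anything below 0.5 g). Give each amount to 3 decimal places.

Target volume = 1270 mL = 1.27 L.
xylose: 2.5% w/v = 25 g/L → 25 × 1.27 L = 31.750 g
L-leucine: 0.0447% w/v = 0.447 g/L → 0.447 × 1.27 L = 0.568 g
ammonium sulfate: 1.68 g/L × 1.27 L = 2.134 g
monopotassium phosphate: 21.1 mmol/L × 136.1 g/mol × 1.27 L ÷ 1000 = 3.647 g
lactose: 33.7 g/L × 1.27 L = 42.799 g

xylose 31.750 g; L-leucine 0.568 g; ammonium sulfate 2.134 g; monopotassium phosphate 3.647 g; lactose 42.799 g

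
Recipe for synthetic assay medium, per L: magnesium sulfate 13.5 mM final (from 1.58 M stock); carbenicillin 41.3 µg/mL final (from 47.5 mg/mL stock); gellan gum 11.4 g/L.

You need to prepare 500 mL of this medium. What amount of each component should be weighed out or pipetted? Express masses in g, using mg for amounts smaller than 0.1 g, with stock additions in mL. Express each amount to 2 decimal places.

Target volume = 500 mL = 0.5 L.
magnesium sulfate: dilute stock: 13.5 mM × 500 mL ÷ 1580 mM = 4.27 mL
carbenicillin: C1V1 = C2V2 → 41.3 µg/mL × 500 mL ÷ 47500 µg/mL = 0.43 mL
gellan gum: 11.4 g/L × 0.5 L = 5.70 g

magnesium sulfate 4.27 mL; carbenicillin 0.43 mL; gellan gum 5.70 g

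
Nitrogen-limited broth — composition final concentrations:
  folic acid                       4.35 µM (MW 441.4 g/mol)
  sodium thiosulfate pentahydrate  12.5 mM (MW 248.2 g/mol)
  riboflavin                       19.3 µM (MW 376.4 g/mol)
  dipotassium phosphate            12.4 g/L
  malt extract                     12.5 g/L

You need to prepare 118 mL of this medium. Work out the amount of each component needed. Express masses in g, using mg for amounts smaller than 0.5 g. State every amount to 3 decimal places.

Target volume = 118 mL = 0.118 L.
folic acid: 4.35 µmol/L × 441.4 g/mol × 0.118 L ÷ 1000 = 0.227 mg
sodium thiosulfate pentahydrate: 12.5 mmol/L × 248.2 mg/mmol × 0.118 L = 366.095 mg
riboflavin: 19.3 µmol/L × 376.4 g/mol × 0.118 L ÷ 1000 = 0.857 mg
dipotassium phosphate: 12.4 g/L × 0.118 L = 1.463 g
malt extract: 12.5 g/L × 0.118 L = 1.475 g

folic acid 0.227 mg; sodium thiosulfate pentahydrate 366.095 mg; riboflavin 0.857 mg; dipotassium phosphate 1.463 g; malt extract 1.475 g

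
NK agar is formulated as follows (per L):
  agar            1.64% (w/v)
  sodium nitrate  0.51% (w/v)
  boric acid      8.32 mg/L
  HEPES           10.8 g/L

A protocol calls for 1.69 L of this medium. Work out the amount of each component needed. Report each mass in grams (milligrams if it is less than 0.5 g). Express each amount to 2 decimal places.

agar 27.72 g; sodium nitrate 8.62 g; boric acid 14.06 mg; HEPES 18.25 g

Scale factor relative to 1 L: 1.69.
agar: 1.64% w/v = 16.4 g/L → 16.4 × 1.69 L = 27.72 g
sodium nitrate: 0.51 g per 100 mL × 1690 mL ÷ 100 = 8.62 g
boric acid: 8.32 mg/L × 1.69 L = 14.06 mg
HEPES: 10.8 g/L × 1.69 L = 18.25 g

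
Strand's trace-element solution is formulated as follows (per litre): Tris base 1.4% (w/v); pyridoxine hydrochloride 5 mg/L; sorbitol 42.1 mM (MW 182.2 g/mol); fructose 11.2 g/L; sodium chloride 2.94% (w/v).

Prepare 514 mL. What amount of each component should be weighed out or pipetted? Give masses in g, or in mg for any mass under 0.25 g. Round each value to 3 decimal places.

Target volume = 514 mL = 0.514 L.
Tris base: 1.4% w/v = 14 g/L → 14 × 0.514 L = 7.196 g
pyridoxine hydrochloride: 5 mg/L × 0.514 L = 2.570 mg
sorbitol: 42.1 mmol/L × 182.2 g/mol × 0.514 L ÷ 1000 = 3.943 g
fructose: 11.2 g/L × 0.514 L = 5.757 g
sodium chloride: 2.94 g per 100 mL × 514 mL ÷ 100 = 15.112 g

Tris base 7.196 g; pyridoxine hydrochloride 2.570 mg; sorbitol 3.943 g; fructose 5.757 g; sodium chloride 15.112 g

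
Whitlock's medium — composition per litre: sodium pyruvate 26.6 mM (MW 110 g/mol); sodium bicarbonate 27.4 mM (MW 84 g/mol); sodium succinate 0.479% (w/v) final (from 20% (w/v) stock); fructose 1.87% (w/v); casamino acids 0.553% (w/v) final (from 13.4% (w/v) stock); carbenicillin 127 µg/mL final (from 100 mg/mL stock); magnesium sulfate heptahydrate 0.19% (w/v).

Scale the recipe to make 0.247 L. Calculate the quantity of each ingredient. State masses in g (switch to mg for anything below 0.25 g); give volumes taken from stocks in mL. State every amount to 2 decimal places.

sodium pyruvate 0.72 g; sodium bicarbonate 0.57 g; sodium succinate 5.92 mL; fructose 4.62 g; casamino acids 10.19 mL; carbenicillin 0.31 mL; magnesium sulfate heptahydrate 0.47 g

Scale factor relative to 1 L: 0.247.
sodium pyruvate: 26.6 mmol/L × 110 g/mol × 0.247 L ÷ 1000 = 0.72 g
sodium bicarbonate: 27.4 mmol/L × 84 g/mol × 0.247 L ÷ 1000 = 0.57 g
sodium succinate: dilute stock: 0.479% ÷ 20% × 247 mL = 5.92 mL
fructose: 1.87 g per 100 mL × 247 mL ÷ 100 = 4.62 g
casamino acids: dilute stock: 0.553% ÷ 13.4% × 247 mL = 10.19 mL
carbenicillin: V = C2·V2/C1 = 127 µg/mL × 247 mL ÷ 100000 µg/mL = 0.31 mL
magnesium sulfate heptahydrate: 0.19% w/v = 1.9 g/L → 1.9 × 0.247 L = 0.47 g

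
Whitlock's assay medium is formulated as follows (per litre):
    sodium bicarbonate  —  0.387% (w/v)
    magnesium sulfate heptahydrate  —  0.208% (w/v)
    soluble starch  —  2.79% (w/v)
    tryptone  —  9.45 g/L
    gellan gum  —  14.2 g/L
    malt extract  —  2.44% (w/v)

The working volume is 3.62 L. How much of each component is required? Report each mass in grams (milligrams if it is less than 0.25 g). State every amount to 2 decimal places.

sodium bicarbonate 14.01 g; magnesium sulfate heptahydrate 7.53 g; soluble starch 101.00 g; tryptone 34.21 g; gellan gum 51.40 g; malt extract 88.33 g

Scale factor relative to 1 L: 3.62.
sodium bicarbonate: 0.387 g per 100 mL × 3620 mL ÷ 100 = 14.01 g
magnesium sulfate heptahydrate: 0.208 g per 100 mL × 3620 mL ÷ 100 = 7.53 g
soluble starch: 2.79% w/v = 27.9 g/L → 27.9 × 3.62 L = 101.00 g
tryptone: 9.45 g/L × 3.62 L = 34.21 g
gellan gum: 14.2 g/L × 3.62 L = 51.40 g
malt extract: 2.44% w/v = 24.4 g/L → 24.4 × 3.62 L = 88.33 g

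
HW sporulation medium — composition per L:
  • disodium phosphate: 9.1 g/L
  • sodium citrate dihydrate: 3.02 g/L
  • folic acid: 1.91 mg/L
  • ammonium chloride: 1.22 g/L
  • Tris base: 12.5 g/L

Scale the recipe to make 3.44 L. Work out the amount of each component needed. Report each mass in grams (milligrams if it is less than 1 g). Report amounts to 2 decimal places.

Working volume: 3.44 L.
disodium phosphate: 9.1 g/L × 3.44 L = 31.30 g
sodium citrate dihydrate: 3.02 g/L × 3.44 L = 10.39 g
folic acid: 1.91 mg/L × 3.44 L = 6.57 mg
ammonium chloride: 1.22 g/L × 3.44 L = 4.20 g
Tris base: 12.5 g/L × 3.44 L = 43.00 g

disodium phosphate 31.30 g; sodium citrate dihydrate 10.39 g; folic acid 6.57 mg; ammonium chloride 4.20 g; Tris base 43.00 g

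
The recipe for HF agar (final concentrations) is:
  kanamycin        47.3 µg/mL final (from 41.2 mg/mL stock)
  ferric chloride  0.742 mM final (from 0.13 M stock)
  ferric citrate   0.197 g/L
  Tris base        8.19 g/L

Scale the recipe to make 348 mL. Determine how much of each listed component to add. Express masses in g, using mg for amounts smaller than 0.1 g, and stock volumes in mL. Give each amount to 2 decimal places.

kanamycin 0.40 mL; ferric chloride 1.99 mL; ferric citrate 68.56 mg; Tris base 2.85 g

Working volume: 348 mL = 0.348 L.
kanamycin: V = C2·V2/C1 = 47.3 µg/mL × 348 mL ÷ 41200 µg/mL = 0.40 mL
ferric chloride: C1V1 = C2V2 → 0.742 mM × 348 mL ÷ 130 mM = 1.99 mL
ferric citrate: 0.197 g/L × 0.348 L = 0.068556 g = 68.56 mg
Tris base: 8.19 g/L × 0.348 L = 2.85 g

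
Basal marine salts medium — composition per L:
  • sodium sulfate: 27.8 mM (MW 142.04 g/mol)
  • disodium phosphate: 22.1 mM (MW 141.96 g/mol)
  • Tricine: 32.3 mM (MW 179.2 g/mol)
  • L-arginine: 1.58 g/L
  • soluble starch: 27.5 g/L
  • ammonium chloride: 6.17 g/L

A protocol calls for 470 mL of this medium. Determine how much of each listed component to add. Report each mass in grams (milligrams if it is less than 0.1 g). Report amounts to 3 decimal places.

Working volume: 470 mL = 0.47 L.
sodium sulfate: 27.8 mmol/L × 142.04 g/mol × 0.47 L ÷ 1000 = 1.856 g
disodium phosphate: 22.1 mmol/L × 141.96 g/mol × 0.47 L ÷ 1000 = 1.475 g
Tricine: 32.3 mmol/L × 179.2 g/mol × 0.47 L ÷ 1000 = 2.720 g
L-arginine: 1.58 g/L × 0.47 L = 0.743 g
soluble starch: 27.5 g/L × 0.47 L = 12.925 g
ammonium chloride: 6.17 g/L × 0.47 L = 2.900 g

sodium sulfate 1.856 g; disodium phosphate 1.475 g; Tricine 2.720 g; L-arginine 0.743 g; soluble starch 12.925 g; ammonium chloride 2.900 g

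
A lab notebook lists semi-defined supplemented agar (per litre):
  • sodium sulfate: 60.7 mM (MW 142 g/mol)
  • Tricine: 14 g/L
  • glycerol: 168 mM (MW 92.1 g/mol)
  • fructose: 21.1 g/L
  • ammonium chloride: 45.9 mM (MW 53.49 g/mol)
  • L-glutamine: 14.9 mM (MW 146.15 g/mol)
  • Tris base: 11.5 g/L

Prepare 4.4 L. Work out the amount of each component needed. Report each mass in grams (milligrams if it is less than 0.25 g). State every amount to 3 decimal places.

sodium sulfate 37.925 g; Tricine 61.600 g; glycerol 68.080 g; fructose 92.840 g; ammonium chloride 10.803 g; L-glutamine 9.582 g; Tris base 50.600 g

Working volume: 4.4 L.
sodium sulfate: 60.7 mmol/L × 142 g/mol × 4.4 L ÷ 1000 = 37.925 g
Tricine: 14 g/L × 4.4 L = 61.600 g
glycerol: 168 mmol/L × 92.1 g/mol × 4.4 L ÷ 1000 = 68.080 g
fructose: 21.1 g/L × 4.4 L = 92.840 g
ammonium chloride: 45.9 mmol/L × 53.49 g/mol × 4.4 L ÷ 1000 = 10.803 g
L-glutamine: 14.9 mmol/L × 146.15 g/mol × 4.4 L ÷ 1000 = 9.582 g
Tris base: 11.5 g/L × 4.4 L = 50.600 g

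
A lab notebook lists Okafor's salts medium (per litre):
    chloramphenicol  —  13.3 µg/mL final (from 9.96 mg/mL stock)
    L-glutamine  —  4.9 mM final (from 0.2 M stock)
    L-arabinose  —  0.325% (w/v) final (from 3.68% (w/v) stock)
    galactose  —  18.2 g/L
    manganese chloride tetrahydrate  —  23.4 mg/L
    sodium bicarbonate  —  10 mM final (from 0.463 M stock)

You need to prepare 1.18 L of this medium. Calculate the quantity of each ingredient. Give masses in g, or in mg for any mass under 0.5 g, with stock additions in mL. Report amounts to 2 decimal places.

chloramphenicol 1.58 mL; L-glutamine 28.91 mL; L-arabinose 104.21 mL; galactose 21.48 g; manganese chloride tetrahydrate 27.61 mg; sodium bicarbonate 25.49 mL

Scale factor relative to 1 L: 1.18.
chloramphenicol: dilute stock: 13.3 µg/mL × 1180 mL ÷ 9960 µg/mL = 1.58 mL
L-glutamine: V = C2·V2/C1 = 4.9 mM × 1180 mL ÷ 200 mM = 28.91 mL
L-arabinose: dilute stock: 0.325% ÷ 3.68% × 1180 mL = 104.21 mL
galactose: 18.2 g/L × 1.18 L = 21.48 g
manganese chloride tetrahydrate: 23.4 mg/L × 1.18 L = 27.61 mg
sodium bicarbonate: C1V1 = C2V2 → 10 mM × 1180 mL ÷ 463 mM = 25.49 mL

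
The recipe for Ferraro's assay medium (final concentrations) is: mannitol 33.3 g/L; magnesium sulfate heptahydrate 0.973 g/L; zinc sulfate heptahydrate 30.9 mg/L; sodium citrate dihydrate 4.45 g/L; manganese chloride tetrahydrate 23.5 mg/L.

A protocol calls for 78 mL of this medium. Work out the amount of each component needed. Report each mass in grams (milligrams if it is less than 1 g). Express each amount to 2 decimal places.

Scale factor relative to 1 L: 0.078.
mannitol: 33.3 g/L × 0.078 L = 2.60 g
magnesium sulfate heptahydrate: 0.973 g/L × 0.078 L = 0.075894 g = 75.89 mg
zinc sulfate heptahydrate: 30.9 mg/L × 0.078 L = 2.41 mg
sodium citrate dihydrate: 4.45 g/L × 0.078 L = 0.3471 g = 347.10 mg
manganese chloride tetrahydrate: 23.5 mg/L × 0.078 L = 1.83 mg

mannitol 2.60 g; magnesium sulfate heptahydrate 75.89 mg; zinc sulfate heptahydrate 2.41 mg; sodium citrate dihydrate 347.10 mg; manganese chloride tetrahydrate 1.83 mg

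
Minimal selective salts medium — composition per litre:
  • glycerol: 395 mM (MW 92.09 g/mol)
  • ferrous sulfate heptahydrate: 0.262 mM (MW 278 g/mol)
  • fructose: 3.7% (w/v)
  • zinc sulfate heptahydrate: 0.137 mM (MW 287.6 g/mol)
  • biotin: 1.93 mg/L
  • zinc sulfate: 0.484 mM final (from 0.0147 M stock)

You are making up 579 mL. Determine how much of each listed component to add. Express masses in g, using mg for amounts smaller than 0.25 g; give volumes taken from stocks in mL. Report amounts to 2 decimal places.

glycerol 21.06 g; ferrous sulfate heptahydrate 42.17 mg; fructose 21.42 g; zinc sulfate heptahydrate 22.81 mg; biotin 1.12 mg; zinc sulfate 19.06 mL

Scale factor relative to 1 L: 0.579.
glycerol: 395 mmol/L × 92.09 g/mol × 0.579 L ÷ 1000 = 21.06 g
ferrous sulfate heptahydrate: 0.262 mmol/L × 278 mg/mmol × 0.579 L = 42.17 mg
fructose: 3.7% w/v = 37 g/L → 37 × 0.579 L = 21.42 g
zinc sulfate heptahydrate: 0.137 mmol/L × 287.6 mg/mmol × 0.579 L = 22.81 mg
biotin: 1.93 mg/L × 0.579 L = 1.12 mg
zinc sulfate: dilute stock: 0.484 mM × 579 mL ÷ 14.7 mM = 19.06 mL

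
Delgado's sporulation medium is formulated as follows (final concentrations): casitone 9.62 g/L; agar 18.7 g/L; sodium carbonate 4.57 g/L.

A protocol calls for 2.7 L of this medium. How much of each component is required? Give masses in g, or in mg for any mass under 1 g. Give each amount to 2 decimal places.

Working volume: 2.7 L.
casitone: 9.62 g/L × 2.7 L = 25.97 g
agar: 18.7 g/L × 2.7 L = 50.49 g
sodium carbonate: 4.57 g/L × 2.7 L = 12.34 g

casitone 25.97 g; agar 50.49 g; sodium carbonate 12.34 g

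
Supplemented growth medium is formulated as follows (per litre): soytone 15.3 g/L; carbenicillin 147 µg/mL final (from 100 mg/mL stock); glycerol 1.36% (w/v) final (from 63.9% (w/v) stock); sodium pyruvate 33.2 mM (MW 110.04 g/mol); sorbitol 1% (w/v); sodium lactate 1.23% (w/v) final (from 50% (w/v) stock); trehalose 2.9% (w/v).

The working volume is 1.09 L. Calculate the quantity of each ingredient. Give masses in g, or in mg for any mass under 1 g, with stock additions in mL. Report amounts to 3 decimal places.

Working volume: 1.09 L.
soytone: 15.3 g/L × 1.09 L = 16.677 g
carbenicillin: dilute stock: 147 µg/mL × 1090 mL ÷ 100000 µg/mL = 1.602 mL
glycerol: dilute stock: 1.36% ÷ 63.9% × 1090 mL = 23.199 mL
sodium pyruvate: 33.2 mmol/L × 110.04 g/mol × 1.09 L ÷ 1000 = 3.982 g
sorbitol: 1% w/v = 10 g/L → 10 × 1.09 L = 10.900 g
sodium lactate: dilute stock: 1.23% ÷ 50% × 1090 mL = 26.814 mL
trehalose: 2.9 g per 100 mL × 1090 mL ÷ 100 = 31.610 g

soytone 16.677 g; carbenicillin 1.602 mL; glycerol 23.199 mL; sodium pyruvate 3.982 g; sorbitol 10.900 g; sodium lactate 26.814 mL; trehalose 31.610 g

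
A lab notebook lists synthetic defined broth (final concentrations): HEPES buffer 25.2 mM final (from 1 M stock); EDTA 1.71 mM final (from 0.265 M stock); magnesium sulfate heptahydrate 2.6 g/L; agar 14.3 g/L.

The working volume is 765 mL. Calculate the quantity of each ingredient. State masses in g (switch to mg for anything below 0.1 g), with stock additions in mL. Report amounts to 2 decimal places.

HEPES buffer 19.28 mL; EDTA 4.94 mL; magnesium sulfate heptahydrate 1.99 g; agar 10.94 g

Working volume: 765 mL = 0.765 L.
HEPES buffer: C1V1 = C2V2 → 25.2 mM × 765 mL ÷ 1000 mM = 19.28 mL
EDTA: C1V1 = C2V2 → 1.71 mM × 765 mL ÷ 265 mM = 4.94 mL
magnesium sulfate heptahydrate: 2.6 g/L × 0.765 L = 1.99 g
agar: 14.3 g/L × 0.765 L = 10.94 g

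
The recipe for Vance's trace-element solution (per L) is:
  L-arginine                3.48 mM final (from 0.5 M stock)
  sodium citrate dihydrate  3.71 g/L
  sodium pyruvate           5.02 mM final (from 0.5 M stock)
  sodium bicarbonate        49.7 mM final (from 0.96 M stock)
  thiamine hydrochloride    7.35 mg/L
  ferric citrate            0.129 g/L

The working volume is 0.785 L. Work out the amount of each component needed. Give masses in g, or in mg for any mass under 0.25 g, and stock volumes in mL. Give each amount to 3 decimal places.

L-arginine 5.464 mL; sodium citrate dihydrate 2.912 g; sodium pyruvate 7.881 mL; sodium bicarbonate 40.640 mL; thiamine hydrochloride 5.770 mg; ferric citrate 101.265 mg

Scale factor relative to 1 L: 0.785.
L-arginine: dilute stock: 3.48 mM × 785 mL ÷ 500 mM = 5.464 mL
sodium citrate dihydrate: 3.71 g/L × 0.785 L = 2.912 g
sodium pyruvate: C1V1 = C2V2 → 5.02 mM × 785 mL ÷ 500 mM = 7.881 mL
sodium bicarbonate: C1V1 = C2V2 → 49.7 mM × 785 mL ÷ 960 mM = 40.640 mL
thiamine hydrochloride: 7.35 mg/L × 0.785 L = 5.770 mg
ferric citrate: 0.129 g/L × 0.785 L = 0.101265 g = 101.265 mg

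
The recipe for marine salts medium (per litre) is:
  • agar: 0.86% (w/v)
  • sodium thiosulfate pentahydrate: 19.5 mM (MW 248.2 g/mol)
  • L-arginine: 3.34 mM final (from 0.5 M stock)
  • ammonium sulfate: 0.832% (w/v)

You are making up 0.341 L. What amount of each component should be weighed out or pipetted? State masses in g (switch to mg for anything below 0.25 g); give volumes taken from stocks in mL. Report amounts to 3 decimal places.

agar 2.933 g; sodium thiosulfate pentahydrate 1.650 g; L-arginine 2.278 mL; ammonium sulfate 2.837 g

Working volume: 0.341 L.
agar: 0.86% w/v = 8.6 g/L → 8.6 × 0.341 L = 2.933 g
sodium thiosulfate pentahydrate: 19.5 mmol/L × 248.2 g/mol × 0.341 L ÷ 1000 = 1.650 g
L-arginine: dilute stock: 3.34 mM × 341 mL ÷ 500 mM = 2.278 mL
ammonium sulfate: 0.832% w/v = 8.32 g/L → 8.32 × 0.341 L = 2.837 g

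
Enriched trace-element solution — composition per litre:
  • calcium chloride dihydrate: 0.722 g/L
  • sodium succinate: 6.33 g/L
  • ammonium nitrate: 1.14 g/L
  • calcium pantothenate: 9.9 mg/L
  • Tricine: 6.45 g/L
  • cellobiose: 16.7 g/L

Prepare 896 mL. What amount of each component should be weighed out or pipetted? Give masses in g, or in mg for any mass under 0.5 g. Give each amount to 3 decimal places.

calcium chloride dihydrate 0.647 g; sodium succinate 5.672 g; ammonium nitrate 1.021 g; calcium pantothenate 8.870 mg; Tricine 5.779 g; cellobiose 14.963 g

Working volume: 896 mL = 0.896 L.
calcium chloride dihydrate: 0.722 g/L × 0.896 L = 0.647 g
sodium succinate: 6.33 g/L × 0.896 L = 5.672 g
ammonium nitrate: 1.14 g/L × 0.896 L = 1.021 g
calcium pantothenate: 9.9 mg/L × 0.896 L = 8.870 mg
Tricine: 6.45 g/L × 0.896 L = 5.779 g
cellobiose: 16.7 g/L × 0.896 L = 14.963 g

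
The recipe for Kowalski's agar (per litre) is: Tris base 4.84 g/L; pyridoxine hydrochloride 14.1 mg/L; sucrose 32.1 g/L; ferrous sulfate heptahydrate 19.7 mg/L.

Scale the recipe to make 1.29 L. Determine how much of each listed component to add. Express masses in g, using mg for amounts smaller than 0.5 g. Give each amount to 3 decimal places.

Scale factor relative to 1 L: 1.29.
Tris base: 4.84 g/L × 1.29 L = 6.244 g
pyridoxine hydrochloride: 14.1 mg/L × 1.29 L = 18.189 mg
sucrose: 32.1 g/L × 1.29 L = 41.409 g
ferrous sulfate heptahydrate: 19.7 mg/L × 1.29 L = 25.413 mg

Tris base 6.244 g; pyridoxine hydrochloride 18.189 mg; sucrose 41.409 g; ferrous sulfate heptahydrate 25.413 mg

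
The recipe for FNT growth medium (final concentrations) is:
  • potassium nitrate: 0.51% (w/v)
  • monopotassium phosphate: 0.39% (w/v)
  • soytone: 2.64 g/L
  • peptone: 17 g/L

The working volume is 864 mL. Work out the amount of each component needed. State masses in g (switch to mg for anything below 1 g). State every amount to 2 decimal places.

Scale factor relative to 1 L: 0.864.
potassium nitrate: 0.51% w/v = 5.1 g/L → 5.1 × 0.864 L = 4.41 g
monopotassium phosphate: 0.39% w/v = 3.9 g/L → 3.9 × 0.864 L = 3.37 g
soytone: 2.64 g/L × 0.864 L = 2.28 g
peptone: 17 g/L × 0.864 L = 14.69 g

potassium nitrate 4.41 g; monopotassium phosphate 3.37 g; soytone 2.28 g; peptone 14.69 g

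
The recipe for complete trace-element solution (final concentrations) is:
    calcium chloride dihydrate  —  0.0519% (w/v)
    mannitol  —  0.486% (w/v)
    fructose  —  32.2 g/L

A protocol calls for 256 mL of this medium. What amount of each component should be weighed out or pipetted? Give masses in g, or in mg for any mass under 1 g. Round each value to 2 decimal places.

Target volume = 256 mL = 0.256 L.
calcium chloride dihydrate: 0.0519% w/v = 0.519 g/L → 0.519 × 0.256 L = 0.132864 g = 132.86 mg
mannitol: 0.486 g per 100 mL × 256 mL ÷ 100 = 1.24 g
fructose: 32.2 g/L × 0.256 L = 8.24 g

calcium chloride dihydrate 132.86 mg; mannitol 1.24 g; fructose 8.24 g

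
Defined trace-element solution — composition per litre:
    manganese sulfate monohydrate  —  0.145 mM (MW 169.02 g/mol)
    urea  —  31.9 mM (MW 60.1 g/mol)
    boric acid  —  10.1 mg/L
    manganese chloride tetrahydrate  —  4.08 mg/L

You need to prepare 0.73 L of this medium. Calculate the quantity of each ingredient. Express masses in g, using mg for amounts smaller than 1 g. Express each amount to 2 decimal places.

manganese sulfate monohydrate 17.89 mg; urea 1.40 g; boric acid 7.37 mg; manganese chloride tetrahydrate 2.98 mg

Working volume: 0.73 L.
manganese sulfate monohydrate: 0.145 mmol/L × 169.02 mg/mmol × 0.73 L = 17.89 mg
urea: 31.9 mmol/L × 60.1 g/mol × 0.73 L ÷ 1000 = 1.40 g
boric acid: 10.1 mg/L × 0.73 L = 7.37 mg
manganese chloride tetrahydrate: 4.08 mg/L × 0.73 L = 2.98 mg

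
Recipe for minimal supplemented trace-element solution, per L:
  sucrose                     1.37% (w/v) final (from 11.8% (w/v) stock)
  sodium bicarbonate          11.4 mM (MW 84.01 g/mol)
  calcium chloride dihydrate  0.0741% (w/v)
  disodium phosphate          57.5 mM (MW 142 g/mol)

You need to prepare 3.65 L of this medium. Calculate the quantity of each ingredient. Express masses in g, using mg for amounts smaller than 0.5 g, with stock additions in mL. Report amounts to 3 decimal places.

Working volume: 3.65 L.
sucrose: C1V1 = C2V2 → 1.37% ÷ 11.8% × 3650 mL = 423.771 mL
sodium bicarbonate: 11.4 mmol/L × 84.01 g/mol × 3.65 L ÷ 1000 = 3.496 g
calcium chloride dihydrate: 0.0741 g per 100 mL × 3650 mL ÷ 100 = 2.705 g
disodium phosphate: 57.5 mmol/L × 142 g/mol × 3.65 L ÷ 1000 = 29.802 g

sucrose 423.771 mL; sodium bicarbonate 3.496 g; calcium chloride dihydrate 2.705 g; disodium phosphate 29.802 g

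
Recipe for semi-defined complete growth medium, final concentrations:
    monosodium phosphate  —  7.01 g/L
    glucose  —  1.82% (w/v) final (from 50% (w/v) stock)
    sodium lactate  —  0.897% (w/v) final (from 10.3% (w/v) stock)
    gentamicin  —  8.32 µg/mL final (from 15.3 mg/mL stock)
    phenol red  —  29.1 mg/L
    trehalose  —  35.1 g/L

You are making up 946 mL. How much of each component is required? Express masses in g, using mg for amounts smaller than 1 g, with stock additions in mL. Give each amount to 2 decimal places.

monosodium phosphate 6.63 g; glucose 34.43 mL; sodium lactate 82.38 mL; gentamicin 0.51 mL; phenol red 27.53 mg; trehalose 33.20 g

Scale factor relative to 1 L: 0.946.
monosodium phosphate: 7.01 g/L × 0.946 L = 6.63 g
glucose: C1V1 = C2V2 → 1.82% ÷ 50% × 946 mL = 34.43 mL
sodium lactate: V = C2·V2/C1 = 0.897% ÷ 10.3% × 946 mL = 82.38 mL
gentamicin: C1V1 = C2V2 → 8.32 µg/mL × 946 mL ÷ 15300 µg/mL = 0.51 mL
phenol red: 29.1 mg/L × 0.946 L = 27.53 mg
trehalose: 35.1 g/L × 0.946 L = 33.20 g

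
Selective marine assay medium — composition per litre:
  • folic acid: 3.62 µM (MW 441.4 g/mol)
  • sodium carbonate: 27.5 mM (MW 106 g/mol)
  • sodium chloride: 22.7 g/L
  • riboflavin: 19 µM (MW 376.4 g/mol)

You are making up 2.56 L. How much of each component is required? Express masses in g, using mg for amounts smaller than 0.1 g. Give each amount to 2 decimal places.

folic acid 4.09 mg; sodium carbonate 7.46 g; sodium chloride 58.11 g; riboflavin 18.31 mg

Scale factor relative to 1 L: 2.56.
folic acid: 3.62 µmol/L × 441.4 g/mol × 2.56 L ÷ 1000 = 4.09 mg
sodium carbonate: 27.5 mmol/L × 106 g/mol × 2.56 L ÷ 1000 = 7.46 g
sodium chloride: 22.7 g/L × 2.56 L = 58.11 g
riboflavin: 19 µmol/L × 376.4 g/mol × 2.56 L ÷ 1000 = 18.31 mg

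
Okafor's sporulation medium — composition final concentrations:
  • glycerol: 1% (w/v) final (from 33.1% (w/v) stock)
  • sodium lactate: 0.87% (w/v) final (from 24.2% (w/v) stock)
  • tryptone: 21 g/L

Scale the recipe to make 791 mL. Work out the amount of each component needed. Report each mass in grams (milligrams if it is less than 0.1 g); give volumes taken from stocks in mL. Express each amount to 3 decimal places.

glycerol 23.897 mL; sodium lactate 28.437 mL; tryptone 16.611 g

Working volume: 791 mL = 0.791 L.
glycerol: C1V1 = C2V2 → 1% ÷ 33.1% × 791 mL = 23.897 mL
sodium lactate: C1V1 = C2V2 → 0.87% ÷ 24.2% × 791 mL = 28.437 mL
tryptone: 21 g/L × 0.791 L = 16.611 g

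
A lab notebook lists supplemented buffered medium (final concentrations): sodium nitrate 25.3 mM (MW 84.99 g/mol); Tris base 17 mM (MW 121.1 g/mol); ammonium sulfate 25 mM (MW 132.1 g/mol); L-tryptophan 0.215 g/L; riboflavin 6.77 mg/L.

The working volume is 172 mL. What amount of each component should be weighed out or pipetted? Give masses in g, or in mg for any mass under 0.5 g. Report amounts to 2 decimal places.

Target volume = 172 mL = 0.172 L.
sodium nitrate: 25.3 mmol/L × 84.99 mg/mmol × 0.172 L = 369.84 mg
Tris base: 17 mmol/L × 121.1 mg/mmol × 0.172 L = 354.10 mg
ammonium sulfate: 25 mmol/L × 132.1 g/mol × 0.172 L ÷ 1000 = 0.57 g
L-tryptophan: 0.215 g/L × 0.172 L = 0.03698 g = 36.98 mg
riboflavin: 6.77 mg/L × 0.172 L = 1.16 mg

sodium nitrate 369.84 mg; Tris base 354.10 mg; ammonium sulfate 0.57 g; L-tryptophan 36.98 mg; riboflavin 1.16 mg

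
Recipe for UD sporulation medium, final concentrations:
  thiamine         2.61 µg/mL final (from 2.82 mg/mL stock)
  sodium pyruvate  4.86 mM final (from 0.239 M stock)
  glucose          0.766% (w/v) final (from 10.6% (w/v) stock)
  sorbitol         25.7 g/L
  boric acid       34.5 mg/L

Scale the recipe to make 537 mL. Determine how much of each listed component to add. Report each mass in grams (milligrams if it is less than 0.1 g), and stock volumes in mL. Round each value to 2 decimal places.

Scale factor relative to 1 L: 0.537.
thiamine: dilute stock: 2.61 µg/mL × 537 mL ÷ 2820 µg/mL = 0.50 mL
sodium pyruvate: C1V1 = C2V2 → 4.86 mM × 537 mL ÷ 239 mM = 10.92 mL
glucose: V = C2·V2/C1 = 0.766% ÷ 10.6% × 537 mL = 38.81 mL
sorbitol: 25.7 g/L × 0.537 L = 13.80 g
boric acid: 34.5 mg/L × 0.537 L = 18.53 mg

thiamine 0.50 mL; sodium pyruvate 10.92 mL; glucose 38.81 mL; sorbitol 13.80 g; boric acid 18.53 mg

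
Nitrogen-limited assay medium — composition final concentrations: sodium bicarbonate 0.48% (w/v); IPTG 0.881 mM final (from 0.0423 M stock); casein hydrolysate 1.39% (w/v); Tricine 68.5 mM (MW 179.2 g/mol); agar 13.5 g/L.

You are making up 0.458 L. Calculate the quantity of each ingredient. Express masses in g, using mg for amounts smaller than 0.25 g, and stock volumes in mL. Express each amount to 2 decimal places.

sodium bicarbonate 2.20 g; IPTG 9.54 mL; casein hydrolysate 6.37 g; Tricine 5.62 g; agar 6.18 g

Working volume: 0.458 L.
sodium bicarbonate: 0.48 g per 100 mL × 458 mL ÷ 100 = 2.20 g
IPTG: V = C2·V2/C1 = 0.881 mM × 458 mL ÷ 42.3 mM = 9.54 mL
casein hydrolysate: 1.39% w/v = 13.9 g/L → 13.9 × 0.458 L = 6.37 g
Tricine: 68.5 mmol/L × 179.2 g/mol × 0.458 L ÷ 1000 = 5.62 g
agar: 13.5 g/L × 0.458 L = 6.18 g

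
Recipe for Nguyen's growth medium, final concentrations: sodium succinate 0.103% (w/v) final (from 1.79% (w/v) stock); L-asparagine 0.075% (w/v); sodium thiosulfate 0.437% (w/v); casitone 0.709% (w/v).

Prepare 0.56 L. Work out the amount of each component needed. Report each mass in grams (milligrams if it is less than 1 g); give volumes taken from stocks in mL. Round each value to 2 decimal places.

sodium succinate 32.22 mL; L-asparagine 420.00 mg; sodium thiosulfate 2.45 g; casitone 3.97 g

Scale factor relative to 1 L: 0.56.
sodium succinate: dilute stock: 0.103% ÷ 1.79% × 560 mL = 32.22 mL
L-asparagine: 0.075% w/v = 0.75 g/L → 0.75 × 0.56 L = 0.42 g = 420.00 mg
sodium thiosulfate: 0.437 g per 100 mL × 560 mL ÷ 100 = 2.45 g
casitone: 0.709% w/v = 7.09 g/L → 7.09 × 0.56 L = 3.97 g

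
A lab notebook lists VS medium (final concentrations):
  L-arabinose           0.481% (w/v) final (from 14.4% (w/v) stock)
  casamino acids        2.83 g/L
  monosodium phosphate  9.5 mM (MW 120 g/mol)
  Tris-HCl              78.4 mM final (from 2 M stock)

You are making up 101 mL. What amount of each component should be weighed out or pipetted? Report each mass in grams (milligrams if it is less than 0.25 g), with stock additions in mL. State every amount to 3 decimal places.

L-arabinose 3.374 mL; casamino acids 0.286 g; monosodium phosphate 115.140 mg; Tris-HCl 3.959 mL

Scale factor relative to 1 L: 0.101.
L-arabinose: dilute stock: 0.481% ÷ 14.4% × 101 mL = 3.374 mL
casamino acids: 2.83 g/L × 0.101 L = 0.286 g
monosodium phosphate: 9.5 mmol/L × 120 mg/mmol × 0.101 L = 115.140 mg
Tris-HCl: V = C2·V2/C1 = 78.4 mM × 101 mL ÷ 2000 mM = 3.959 mL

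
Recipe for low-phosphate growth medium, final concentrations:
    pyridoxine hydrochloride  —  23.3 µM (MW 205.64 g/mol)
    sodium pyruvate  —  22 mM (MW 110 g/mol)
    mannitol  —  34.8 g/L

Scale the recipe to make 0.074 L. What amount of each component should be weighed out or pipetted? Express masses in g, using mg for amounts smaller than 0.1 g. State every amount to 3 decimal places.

Working volume: 0.074 L.
pyridoxine hydrochloride: 23.3 µmol/L × 205.64 g/mol × 0.074 L ÷ 1000 = 0.355 mg
sodium pyruvate: 22 mmol/L × 110 g/mol × 0.074 L ÷ 1000 = 0.179 g
mannitol: 34.8 g/L × 0.074 L = 2.575 g

pyridoxine hydrochloride 0.355 mg; sodium pyruvate 0.179 g; mannitol 2.575 g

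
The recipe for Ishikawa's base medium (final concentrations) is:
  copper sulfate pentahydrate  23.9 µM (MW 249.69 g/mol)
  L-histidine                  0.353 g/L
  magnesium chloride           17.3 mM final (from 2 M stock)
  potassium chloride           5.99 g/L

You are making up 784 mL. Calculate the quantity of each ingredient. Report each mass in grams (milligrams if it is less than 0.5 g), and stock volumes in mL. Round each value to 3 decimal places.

Scale factor relative to 1 L: 0.784.
copper sulfate pentahydrate: 23.9 µmol/L × 249.69 g/mol × 0.784 L ÷ 1000 = 4.679 mg
L-histidine: 0.353 g/L × 0.784 L = 0.276752 g = 276.752 mg
magnesium chloride: C1V1 = C2V2 → 17.3 mM × 784 mL ÷ 2000 mM = 6.782 mL
potassium chloride: 5.99 g/L × 0.784 L = 4.696 g

copper sulfate pentahydrate 4.679 mg; L-histidine 276.752 mg; magnesium chloride 6.782 mL; potassium chloride 4.696 g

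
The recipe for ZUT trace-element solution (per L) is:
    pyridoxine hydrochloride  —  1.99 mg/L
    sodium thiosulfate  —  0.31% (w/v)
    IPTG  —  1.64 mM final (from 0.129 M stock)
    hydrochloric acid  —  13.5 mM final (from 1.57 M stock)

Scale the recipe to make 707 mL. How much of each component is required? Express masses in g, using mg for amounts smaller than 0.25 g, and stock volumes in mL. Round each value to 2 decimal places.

Scale factor relative to 1 L: 0.707.
pyridoxine hydrochloride: 1.99 mg/L × 0.707 L = 1.41 mg
sodium thiosulfate: 0.31% w/v = 3.1 g/L → 3.1 × 0.707 L = 2.19 g
IPTG: dilute stock: 1.64 mM × 707 mL ÷ 129 mM = 8.99 mL
hydrochloric acid: C1V1 = C2V2 → 13.5 mM × 707 mL ÷ 1570 mM = 6.08 mL

pyridoxine hydrochloride 1.41 mg; sodium thiosulfate 2.19 g; IPTG 8.99 mL; hydrochloric acid 6.08 mL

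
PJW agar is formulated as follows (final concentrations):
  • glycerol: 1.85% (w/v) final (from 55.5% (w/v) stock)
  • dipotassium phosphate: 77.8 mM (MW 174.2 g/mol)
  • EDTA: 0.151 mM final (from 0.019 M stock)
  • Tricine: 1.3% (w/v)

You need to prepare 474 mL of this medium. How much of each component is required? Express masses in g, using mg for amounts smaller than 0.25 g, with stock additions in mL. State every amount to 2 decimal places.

Target volume = 474 mL = 0.474 L.
glycerol: V = C2·V2/C1 = 1.85% ÷ 55.5% × 474 mL = 15.80 mL
dipotassium phosphate: 77.8 mmol/L × 174.2 g/mol × 0.474 L ÷ 1000 = 6.42 g
EDTA: C1V1 = C2V2 → 0.151 mM × 474 mL ÷ 19 mM = 3.77 mL
Tricine: 1.3% w/v = 13 g/L → 13 × 0.474 L = 6.16 g

glycerol 15.80 mL; dipotassium phosphate 6.42 g; EDTA 3.77 mL; Tricine 6.16 g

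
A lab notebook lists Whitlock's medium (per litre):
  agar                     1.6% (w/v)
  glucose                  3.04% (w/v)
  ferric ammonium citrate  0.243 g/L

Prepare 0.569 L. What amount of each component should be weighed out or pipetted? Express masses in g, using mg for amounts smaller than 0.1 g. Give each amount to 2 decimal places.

Scale factor relative to 1 L: 0.569.
agar: 1.6% w/v = 16 g/L → 16 × 0.569 L = 9.10 g
glucose: 3.04 g per 100 mL × 569 mL ÷ 100 = 17.30 g
ferric ammonium citrate: 0.243 g/L × 0.569 L = 0.14 g

agar 9.10 g; glucose 17.30 g; ferric ammonium citrate 0.14 g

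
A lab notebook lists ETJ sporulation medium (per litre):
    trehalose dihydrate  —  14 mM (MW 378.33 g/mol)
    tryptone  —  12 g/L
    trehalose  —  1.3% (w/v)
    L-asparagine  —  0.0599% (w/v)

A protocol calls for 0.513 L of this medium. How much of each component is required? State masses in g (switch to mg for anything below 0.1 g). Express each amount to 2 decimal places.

trehalose dihydrate 2.72 g; tryptone 6.16 g; trehalose 6.67 g; L-asparagine 0.31 g

Scale factor relative to 1 L: 0.513.
trehalose dihydrate: 14 mmol/L × 378.33 g/mol × 0.513 L ÷ 1000 = 2.72 g
tryptone: 12 g/L × 0.513 L = 6.16 g
trehalose: 1.3% w/v = 13 g/L → 13 × 0.513 L = 6.67 g
L-asparagine: 0.0599 g per 100 mL × 513 mL ÷ 100 = 0.31 g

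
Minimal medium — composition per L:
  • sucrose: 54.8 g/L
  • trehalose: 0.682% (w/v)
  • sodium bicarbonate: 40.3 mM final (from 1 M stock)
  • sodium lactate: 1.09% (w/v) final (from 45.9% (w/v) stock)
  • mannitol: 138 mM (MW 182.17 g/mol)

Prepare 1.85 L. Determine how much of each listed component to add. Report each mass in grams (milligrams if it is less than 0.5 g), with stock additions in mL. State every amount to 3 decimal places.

sucrose 101.380 g; trehalose 12.617 g; sodium bicarbonate 74.555 mL; sodium lactate 43.932 mL; mannitol 46.508 g

Scale factor relative to 1 L: 1.85.
sucrose: 54.8 g/L × 1.85 L = 101.380 g
trehalose: 0.682 g per 100 mL × 1850 mL ÷ 100 = 12.617 g
sodium bicarbonate: dilute stock: 40.3 mM × 1850 mL ÷ 1000 mM = 74.555 mL
sodium lactate: V = C2·V2/C1 = 1.09% ÷ 45.9% × 1850 mL = 43.932 mL
mannitol: 138 mmol/L × 182.17 g/mol × 1.85 L ÷ 1000 = 46.508 g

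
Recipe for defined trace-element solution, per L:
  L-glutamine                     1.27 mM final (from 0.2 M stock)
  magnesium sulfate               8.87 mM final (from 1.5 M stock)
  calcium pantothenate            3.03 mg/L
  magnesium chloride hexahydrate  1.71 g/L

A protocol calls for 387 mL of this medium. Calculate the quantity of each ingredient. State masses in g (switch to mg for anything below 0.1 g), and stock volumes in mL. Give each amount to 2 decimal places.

Working volume: 387 mL = 0.387 L.
L-glutamine: V = C2·V2/C1 = 1.27 mM × 387 mL ÷ 200 mM = 2.46 mL
magnesium sulfate: dilute stock: 8.87 mM × 387 mL ÷ 1500 mM = 2.29 mL
calcium pantothenate: 3.03 mg/L × 0.387 L = 1.17 mg
magnesium chloride hexahydrate: 1.71 g/L × 0.387 L = 0.66 g

L-glutamine 2.46 mL; magnesium sulfate 2.29 mL; calcium pantothenate 1.17 mg; magnesium chloride hexahydrate 0.66 g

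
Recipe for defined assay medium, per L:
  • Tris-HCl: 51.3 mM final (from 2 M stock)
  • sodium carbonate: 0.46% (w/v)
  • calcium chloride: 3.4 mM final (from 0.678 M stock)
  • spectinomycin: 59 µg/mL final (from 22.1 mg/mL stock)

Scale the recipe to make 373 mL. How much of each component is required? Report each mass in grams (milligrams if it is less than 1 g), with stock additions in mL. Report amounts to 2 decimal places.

Tris-HCl 9.57 mL; sodium carbonate 1.72 g; calcium chloride 1.87 mL; spectinomycin 1.00 mL

Target volume = 373 mL = 0.373 L.
Tris-HCl: V = C2·V2/C1 = 51.3 mM × 373 mL ÷ 2000 mM = 9.57 mL
sodium carbonate: 0.46 g per 100 mL × 373 mL ÷ 100 = 1.72 g
calcium chloride: V = C2·V2/C1 = 3.4 mM × 373 mL ÷ 678 mM = 1.87 mL
spectinomycin: dilute stock: 59 µg/mL × 373 mL ÷ 22100 µg/mL = 1.00 mL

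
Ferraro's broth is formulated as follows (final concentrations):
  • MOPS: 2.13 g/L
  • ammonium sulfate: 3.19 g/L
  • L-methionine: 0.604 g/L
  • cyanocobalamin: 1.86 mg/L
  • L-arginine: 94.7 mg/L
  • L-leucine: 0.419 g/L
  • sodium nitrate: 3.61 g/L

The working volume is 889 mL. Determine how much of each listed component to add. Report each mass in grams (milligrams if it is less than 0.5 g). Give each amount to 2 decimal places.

MOPS 1.89 g; ammonium sulfate 2.84 g; L-methionine 0.54 g; cyanocobalamin 1.65 mg; L-arginine 84.19 mg; L-leucine 372.49 mg; sodium nitrate 3.21 g

Target volume = 889 mL = 0.889 L.
MOPS: 2.13 g/L × 0.889 L = 1.89 g
ammonium sulfate: 3.19 g/L × 0.889 L = 2.84 g
L-methionine: 0.604 g/L × 0.889 L = 0.54 g
cyanocobalamin: 1.86 mg/L × 0.889 L = 1.65 mg
L-arginine: 94.7 mg/L × 0.889 L = 84.19 mg
L-leucine: 0.419 g/L × 0.889 L = 0.372491 g = 372.49 mg
sodium nitrate: 3.61 g/L × 0.889 L = 3.21 g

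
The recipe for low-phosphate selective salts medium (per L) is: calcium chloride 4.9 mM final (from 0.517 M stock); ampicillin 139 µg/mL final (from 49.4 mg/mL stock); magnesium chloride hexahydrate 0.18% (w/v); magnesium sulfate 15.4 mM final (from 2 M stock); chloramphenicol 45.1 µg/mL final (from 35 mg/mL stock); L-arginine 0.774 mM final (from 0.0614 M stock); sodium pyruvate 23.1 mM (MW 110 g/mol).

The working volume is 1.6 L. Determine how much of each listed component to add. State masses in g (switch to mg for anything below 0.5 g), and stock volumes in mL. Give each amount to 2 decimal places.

Scale factor relative to 1 L: 1.6.
calcium chloride: V = C2·V2/C1 = 4.9 mM × 1600 mL ÷ 517 mM = 15.16 mL
ampicillin: dilute stock: 139 µg/mL × 1600 mL ÷ 49400 µg/mL = 4.50 mL
magnesium chloride hexahydrate: 0.18% w/v = 1.8 g/L → 1.8 × 1.6 L = 2.88 g
magnesium sulfate: V = C2·V2/C1 = 15.4 mM × 1600 mL ÷ 2000 mM = 12.32 mL
chloramphenicol: V = C2·V2/C1 = 45.1 µg/mL × 1600 mL ÷ 35000 µg/mL = 2.06 mL
L-arginine: V = C2·V2/C1 = 0.774 mM × 1600 mL ÷ 61.4 mM = 20.17 mL
sodium pyruvate: 23.1 mmol/L × 110 g/mol × 1.6 L ÷ 1000 = 4.07 g

calcium chloride 15.16 mL; ampicillin 4.50 mL; magnesium chloride hexahydrate 2.88 g; magnesium sulfate 12.32 mL; chloramphenicol 2.06 mL; L-arginine 20.17 mL; sodium pyruvate 4.07 g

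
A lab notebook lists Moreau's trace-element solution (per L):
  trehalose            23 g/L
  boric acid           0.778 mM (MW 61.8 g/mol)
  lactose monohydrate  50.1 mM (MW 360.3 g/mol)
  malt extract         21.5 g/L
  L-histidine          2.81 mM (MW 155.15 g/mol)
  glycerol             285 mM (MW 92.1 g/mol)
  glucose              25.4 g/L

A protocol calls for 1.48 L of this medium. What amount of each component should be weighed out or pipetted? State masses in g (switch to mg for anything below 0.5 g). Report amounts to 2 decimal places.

Working volume: 1.48 L.
trehalose: 23 g/L × 1.48 L = 34.04 g
boric acid: 0.778 mmol/L × 61.8 mg/mmol × 1.48 L = 71.16 mg
lactose monohydrate: 50.1 mmol/L × 360.3 g/mol × 1.48 L ÷ 1000 = 26.72 g
malt extract: 21.5 g/L × 1.48 L = 31.82 g
L-histidine: 2.81 mmol/L × 155.15 g/mol × 1.48 L ÷ 1000 = 0.65 g
glycerol: 285 mmol/L × 92.1 g/mol × 1.48 L ÷ 1000 = 38.85 g
glucose: 25.4 g/L × 1.48 L = 37.59 g

trehalose 34.04 g; boric acid 71.16 mg; lactose monohydrate 26.72 g; malt extract 31.82 g; L-histidine 0.65 g; glycerol 38.85 g; glucose 37.59 g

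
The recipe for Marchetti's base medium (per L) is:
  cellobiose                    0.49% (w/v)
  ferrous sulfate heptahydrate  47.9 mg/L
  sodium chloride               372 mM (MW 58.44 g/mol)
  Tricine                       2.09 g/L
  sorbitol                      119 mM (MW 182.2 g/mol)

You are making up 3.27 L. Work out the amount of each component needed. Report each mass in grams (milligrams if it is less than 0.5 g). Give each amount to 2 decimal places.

cellobiose 16.02 g; ferrous sulfate heptahydrate 156.63 mg; sodium chloride 71.09 g; Tricine 6.83 g; sorbitol 70.90 g

Working volume: 3.27 L.
cellobiose: 0.49 g per 100 mL × 3270 mL ÷ 100 = 16.02 g
ferrous sulfate heptahydrate: 47.9 mg/L × 3.27 L = 156.63 mg
sodium chloride: 372 mmol/L × 58.44 g/mol × 3.27 L ÷ 1000 = 71.09 g
Tricine: 2.09 g/L × 3.27 L = 6.83 g
sorbitol: 119 mmol/L × 182.2 g/mol × 3.27 L ÷ 1000 = 70.90 g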